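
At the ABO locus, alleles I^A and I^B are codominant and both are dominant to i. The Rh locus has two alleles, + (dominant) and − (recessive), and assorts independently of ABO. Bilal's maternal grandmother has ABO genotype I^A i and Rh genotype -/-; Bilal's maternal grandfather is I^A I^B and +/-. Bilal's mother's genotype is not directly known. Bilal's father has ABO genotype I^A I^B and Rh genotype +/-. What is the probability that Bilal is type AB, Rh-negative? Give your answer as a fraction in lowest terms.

Bilal's mother's ABO genotype from I^A i × I^A I^B: 1/4 I^A I^A, 1/4 I^A I^B, 1/4 I^A i, 1/4 I^B i.
Crossing each possibility with the father I^A I^B and summing P(type AB): 1/4·1/2 + 1/4·1/2 + 1/4·1/4 + 1/4·1/4 = 3/8.
Similarly for Rh via the mother's Rh distribution: P(Rh-) = 3/8.
Independent loci: 3/8 × 3/8 = 9/64.

9/64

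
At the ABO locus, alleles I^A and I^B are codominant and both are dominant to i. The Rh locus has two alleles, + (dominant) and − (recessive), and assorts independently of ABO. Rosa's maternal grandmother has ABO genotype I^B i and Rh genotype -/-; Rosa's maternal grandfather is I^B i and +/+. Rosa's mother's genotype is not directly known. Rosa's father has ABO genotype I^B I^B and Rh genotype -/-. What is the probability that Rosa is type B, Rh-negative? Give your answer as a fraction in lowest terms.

Rosa's mother's ABO genotype from I^B i × I^B i: 1/4 I^B I^B, 1/2 I^B i, 1/4 i i.
Crossing each possibility with the father I^B I^B and summing P(type B): 1/4·1 + 1/2·1 + 1/4·1 = 1.
Similarly for Rh via the mother's Rh distribution: P(Rh-) = 1/2.
Independent loci: 1 × 1/2 = 1/2.

1/2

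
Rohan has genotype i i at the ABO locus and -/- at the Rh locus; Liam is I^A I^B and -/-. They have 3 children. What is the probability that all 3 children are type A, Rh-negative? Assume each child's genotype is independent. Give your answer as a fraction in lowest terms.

1/8

ABO cross i i × I^A I^B → 1/2 A, 1/2 B.
Rh cross -/- × -/- → 1 Rh-; so P(type A, Rh-negative) = 1/2 × 1 = 1/2 per child.
All 3 independent: (1/2)^3 = 1/8.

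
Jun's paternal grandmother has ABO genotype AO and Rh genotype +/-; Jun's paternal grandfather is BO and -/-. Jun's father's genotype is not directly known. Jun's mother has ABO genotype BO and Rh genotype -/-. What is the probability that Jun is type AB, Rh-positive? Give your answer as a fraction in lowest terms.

Jun's father's ABO genotype from AO × BO: 1/4 AB, 1/4 AO, 1/4 BO, 1/4 OO.
Crossing each possibility with the mother BO and summing P(type AB): 1/4·1/4 + 1/4·1/4 + 1/4·0 + 1/4·0 = 1/8.
Similarly for Rh via the father's Rh distribution: P(Rh+) = 1/4.
Independent loci: 1/8 × 1/4 = 1/32.

1/32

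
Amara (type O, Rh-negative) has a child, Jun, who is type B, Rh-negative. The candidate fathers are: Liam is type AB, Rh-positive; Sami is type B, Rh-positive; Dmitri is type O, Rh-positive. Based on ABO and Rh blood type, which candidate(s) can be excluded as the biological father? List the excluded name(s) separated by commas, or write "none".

Dmitri

A candidate is excluded only if no genotype consistent with his phenotype could produce a type B, Rh-negative child with a type O, Rh-negative mother.
Dmitri (type O, Rh+): no genotype consistent with that phenotype can produce a type-B Rh- child with a type-O mother.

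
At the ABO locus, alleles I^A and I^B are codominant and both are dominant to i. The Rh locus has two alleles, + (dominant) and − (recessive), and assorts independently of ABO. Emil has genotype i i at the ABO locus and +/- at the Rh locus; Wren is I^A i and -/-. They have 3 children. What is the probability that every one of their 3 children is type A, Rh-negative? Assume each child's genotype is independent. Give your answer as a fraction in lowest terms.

1/64

ABO cross i i × I^A i → 1/2 O, 1/2 A.
Rh cross +/- × -/- → 1/2 Rh+, 1/2 Rh-; so P(type A, Rh-negative) = 1/2 × 1/2 = 1/4 per child.
All 3 independent: (1/4)^3 = 1/64.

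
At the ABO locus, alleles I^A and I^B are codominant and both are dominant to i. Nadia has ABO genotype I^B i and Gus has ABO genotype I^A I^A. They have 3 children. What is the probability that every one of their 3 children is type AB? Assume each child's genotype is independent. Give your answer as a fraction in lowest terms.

1/8

ABO cross I^B i × I^A I^A → 1/2 A, 1/2 AB.
So P(type AB) = 1/2 per child.
All 3 independent: (1/2)^3 = 1/8.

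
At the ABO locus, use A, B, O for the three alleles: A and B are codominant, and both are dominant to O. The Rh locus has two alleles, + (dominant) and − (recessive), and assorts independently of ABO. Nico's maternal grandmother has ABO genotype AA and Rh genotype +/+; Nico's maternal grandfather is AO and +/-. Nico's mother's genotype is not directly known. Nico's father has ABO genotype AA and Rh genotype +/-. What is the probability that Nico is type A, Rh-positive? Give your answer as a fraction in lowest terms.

Nico's mother's ABO genotype from AA × AO: 1/2 AA, 1/2 AO.
Crossing each possibility with the father AA and summing P(type A): 1/2·1 + 1/2·1 = 1.
Similarly for Rh via the mother's Rh distribution: P(Rh+) = 7/8.
Independent loci: 1 × 7/8 = 7/8.

7/8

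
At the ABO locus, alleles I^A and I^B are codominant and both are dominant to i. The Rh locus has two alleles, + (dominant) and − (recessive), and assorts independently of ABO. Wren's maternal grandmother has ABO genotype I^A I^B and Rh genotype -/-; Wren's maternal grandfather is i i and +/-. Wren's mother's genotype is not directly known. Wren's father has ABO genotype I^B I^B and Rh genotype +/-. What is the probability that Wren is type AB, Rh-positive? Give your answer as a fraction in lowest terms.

5/32

Wren's mother's ABO genotype from I^A I^B × i i: 1/2 I^A i, 1/2 I^B i.
Crossing each possibility with the father I^B I^B and summing P(type AB): 1/2·1/2 + 1/2·0 = 1/4.
Similarly for Rh via the mother's Rh distribution: P(Rh+) = 5/8.
Independent loci: 1/4 × 5/8 = 5/32.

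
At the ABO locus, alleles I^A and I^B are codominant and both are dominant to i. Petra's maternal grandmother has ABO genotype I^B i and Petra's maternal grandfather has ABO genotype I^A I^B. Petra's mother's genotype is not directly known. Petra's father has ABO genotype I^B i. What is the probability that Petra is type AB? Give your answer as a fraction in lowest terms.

Petra's mother's ABO genotype from I^B i × I^A I^B: 1/4 I^A I^B, 1/4 I^A i, 1/4 I^B I^B, 1/4 I^B i.
Crossing each possibility with the father I^B i and summing P(type AB): 1/4·1/4 + 1/4·1/4 + 1/4·0 + 1/4·0 = 1/8.

1/8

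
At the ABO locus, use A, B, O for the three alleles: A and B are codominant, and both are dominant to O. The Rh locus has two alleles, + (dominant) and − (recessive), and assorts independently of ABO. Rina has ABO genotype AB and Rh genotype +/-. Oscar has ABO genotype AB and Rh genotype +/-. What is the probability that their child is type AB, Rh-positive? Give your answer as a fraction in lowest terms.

3/8

ABO cross AB × AB → offspring phenotypes: 1/4 A, 1/4 B, 1/2 AB.
Rh cross +/- × +/- → 3/4 Rh+, 1/4 Rh-.
Independent loci: P(type AB, Rh-positive) = 1/2 × 3/4 = 3/8.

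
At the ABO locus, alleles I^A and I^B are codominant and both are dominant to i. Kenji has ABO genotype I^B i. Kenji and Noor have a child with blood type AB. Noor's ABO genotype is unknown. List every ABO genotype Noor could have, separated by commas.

I^A I^A, I^A I^B, I^A i

For each candidate genotype of Noor, check whether crossing it with I^B i can produce every observed child phenotype.
  I^A I^A → possible child types {A, AB} ✓
  I^A I^B → possible child types {A, B, AB} ✓
  I^A i → possible child types {O, A, B, AB} ✓
  I^B I^B → possible child types {B} ✗
  I^B i → possible child types {O, B} ✗
  i i → possible child types {O, B} ✗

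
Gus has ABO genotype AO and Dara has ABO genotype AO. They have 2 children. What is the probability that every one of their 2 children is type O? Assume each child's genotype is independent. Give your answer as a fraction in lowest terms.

ABO cross AO × AO → 1/4 O, 3/4 A.
So P(type O) = 1/4 per child.
All 2 independent: (1/4)^2 = 1/16.

1/16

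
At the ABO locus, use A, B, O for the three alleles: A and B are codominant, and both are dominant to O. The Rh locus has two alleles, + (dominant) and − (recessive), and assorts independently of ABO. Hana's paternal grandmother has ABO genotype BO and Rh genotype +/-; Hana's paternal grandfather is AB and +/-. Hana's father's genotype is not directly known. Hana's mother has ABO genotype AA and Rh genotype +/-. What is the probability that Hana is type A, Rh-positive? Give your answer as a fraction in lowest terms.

Hana's father's ABO genotype from BO × AB: 1/4 AB, 1/4 AO, 1/4 BB, 1/4 BO.
Crossing each possibility with the mother AA and summing P(type A): 1/4·1/2 + 1/4·1 + 1/4·0 + 1/4·1/2 = 1/2.
Similarly for Rh via the father's Rh distribution: P(Rh+) = 3/4.
Independent loci: 1/2 × 3/4 = 3/8.

3/8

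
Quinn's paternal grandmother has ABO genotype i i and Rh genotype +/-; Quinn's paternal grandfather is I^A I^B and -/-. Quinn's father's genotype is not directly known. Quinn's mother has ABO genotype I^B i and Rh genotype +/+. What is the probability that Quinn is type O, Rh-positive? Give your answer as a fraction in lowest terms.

Quinn's father's ABO genotype from i i × I^A I^B: 1/2 I^A i, 1/2 I^B i.
Crossing each possibility with the mother I^B i and summing P(type O): 1/2·1/4 + 1/2·1/4 = 1/4.
Similarly for Rh via the father's Rh distribution: P(Rh+) = 1.
Independent loci: 1/4 × 1 = 1/4.

1/4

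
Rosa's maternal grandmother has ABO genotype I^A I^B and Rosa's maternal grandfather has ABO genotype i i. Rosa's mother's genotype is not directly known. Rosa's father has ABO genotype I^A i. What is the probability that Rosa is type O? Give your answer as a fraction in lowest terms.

1/4

Rosa's mother's ABO genotype from I^A I^B × i i: 1/2 I^A i, 1/2 I^B i.
Crossing each possibility with the father I^A i and summing P(type O): 1/2·1/4 + 1/2·1/4 = 1/4.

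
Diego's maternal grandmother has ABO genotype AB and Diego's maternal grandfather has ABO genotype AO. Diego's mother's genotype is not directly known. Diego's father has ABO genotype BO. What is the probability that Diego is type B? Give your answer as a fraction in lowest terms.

3/8

Diego's mother's ABO genotype from AB × AO: 1/4 AA, 1/4 AB, 1/4 AO, 1/4 BO.
Crossing each possibility with the father BO and summing P(type B): 1/4·0 + 1/4·1/2 + 1/4·1/4 + 1/4·3/4 = 3/8.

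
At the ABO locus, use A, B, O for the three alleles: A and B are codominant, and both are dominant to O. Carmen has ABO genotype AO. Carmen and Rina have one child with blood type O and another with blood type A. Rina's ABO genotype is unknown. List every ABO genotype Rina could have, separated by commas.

AO, BO, OO

For each candidate genotype of Rina, check whether crossing it with AO can produce every observed child phenotype.
  AA → possible child types {A} ✗
  AB → possible child types {A, B, AB} ✗
  AO → possible child types {O, A} ✓
  BB → possible child types {B, AB} ✗
  BO → possible child types {O, A, B, AB} ✓
  OO → possible child types {O, A} ✓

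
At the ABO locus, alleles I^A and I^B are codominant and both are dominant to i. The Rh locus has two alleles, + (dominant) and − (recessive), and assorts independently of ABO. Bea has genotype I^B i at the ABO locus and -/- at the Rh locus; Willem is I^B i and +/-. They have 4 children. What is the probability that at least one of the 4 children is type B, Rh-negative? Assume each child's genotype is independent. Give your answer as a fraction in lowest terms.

3471/4096

ABO cross I^B i × I^B i → 1/4 O, 3/4 B.
Rh cross -/- × +/- → 1/2 Rh+, 1/2 Rh-; so P(type B, Rh-negative) = 3/4 × 1/2 = 3/8 per child.
P(none) = (5/8)^4 = 625/4096; P(at least one) = 1 − 625/4096 = 3471/4096.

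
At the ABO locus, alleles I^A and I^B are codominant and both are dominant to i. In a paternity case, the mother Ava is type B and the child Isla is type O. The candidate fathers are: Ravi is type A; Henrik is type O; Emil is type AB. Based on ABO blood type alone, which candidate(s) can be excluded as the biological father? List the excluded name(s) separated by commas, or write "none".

A candidate is excluded only if no genotype consistent with his phenotype could produce a type O child with a type B mother.
Emil (type AB): no genotype consistent with that phenotype can produce a type-O child with a type-B mother.

Emil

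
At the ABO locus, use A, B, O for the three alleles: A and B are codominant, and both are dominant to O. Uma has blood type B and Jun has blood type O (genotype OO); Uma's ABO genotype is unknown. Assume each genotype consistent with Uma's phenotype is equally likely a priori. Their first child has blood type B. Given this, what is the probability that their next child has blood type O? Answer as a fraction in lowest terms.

Possible genotypes: Uma ∈ {BB, BO}; Jun ∈ {OO}.
Weight each parental genotype pair by prior × P(type-B child):
  BB × OO: posterior weight 2/3; P(next child type O) = 0.
  BO × OO: posterior weight 1/3; P(next child type O) = 1/2.
Weighted sum = 1/6.

1/6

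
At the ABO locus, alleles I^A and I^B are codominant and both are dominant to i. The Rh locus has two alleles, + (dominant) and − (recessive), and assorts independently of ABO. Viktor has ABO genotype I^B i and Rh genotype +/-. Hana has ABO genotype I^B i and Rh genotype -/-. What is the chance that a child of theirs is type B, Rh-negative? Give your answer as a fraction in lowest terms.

3/8

ABO cross I^B i × I^B i → offspring phenotypes: 1/4 O, 3/4 B.
Rh cross +/- × -/- → 1/2 Rh+, 1/2 Rh-.
Independent loci: P(type B, Rh-negative) = 3/4 × 1/2 = 3/8.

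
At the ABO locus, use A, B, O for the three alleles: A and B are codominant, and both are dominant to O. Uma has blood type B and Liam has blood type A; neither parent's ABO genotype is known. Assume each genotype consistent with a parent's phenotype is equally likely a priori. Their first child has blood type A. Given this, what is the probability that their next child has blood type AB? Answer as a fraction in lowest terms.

Possible genotypes: Uma ∈ {BB, BO}; Liam ∈ {AA, AO}.
Weight each parental genotype pair by prior × P(type-A child):
  BO × AA: posterior weight 2/3; P(next child type AB) = 1/2.
  BO × AO: posterior weight 1/3; P(next child type AB) = 1/4.
Weighted sum = 5/12.

5/12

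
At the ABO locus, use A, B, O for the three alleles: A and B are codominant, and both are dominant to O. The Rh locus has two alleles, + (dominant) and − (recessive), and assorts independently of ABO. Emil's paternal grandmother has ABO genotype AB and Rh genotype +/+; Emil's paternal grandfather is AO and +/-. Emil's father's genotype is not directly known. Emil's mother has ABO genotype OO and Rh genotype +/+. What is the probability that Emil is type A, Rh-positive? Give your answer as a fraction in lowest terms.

Emil's father's ABO genotype from AB × AO: 1/4 AA, 1/4 AB, 1/4 AO, 1/4 BO.
Crossing each possibility with the mother OO and summing P(type A): 1/4·1 + 1/4·1/2 + 1/4·1/2 + 1/4·0 = 1/2.
Similarly for Rh via the father's Rh distribution: P(Rh+) = 1.
Independent loci: 1/2 × 1 = 1/2.

1/2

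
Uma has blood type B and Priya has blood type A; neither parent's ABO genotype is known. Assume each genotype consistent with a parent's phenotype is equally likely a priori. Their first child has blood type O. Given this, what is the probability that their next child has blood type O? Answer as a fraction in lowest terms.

Possible genotypes: Uma ∈ {I^B I^B, I^B i}; Priya ∈ {I^A I^A, I^A i}.
Weight each parental genotype pair by prior × P(type-O child):
  I^B i × I^A i: posterior weight 1; P(next child type O) = 1/4.
Weighted sum = 1/4.

1/4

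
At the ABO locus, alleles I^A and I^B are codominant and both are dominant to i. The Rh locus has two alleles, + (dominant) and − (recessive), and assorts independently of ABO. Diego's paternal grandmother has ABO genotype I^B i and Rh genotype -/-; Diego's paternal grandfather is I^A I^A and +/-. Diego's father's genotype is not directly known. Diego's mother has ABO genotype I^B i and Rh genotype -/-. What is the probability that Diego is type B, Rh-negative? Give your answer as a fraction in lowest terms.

Diego's father's ABO genotype from I^B i × I^A I^A: 1/2 I^A I^B, 1/2 I^A i.
Crossing each possibility with the mother I^B i and summing P(type B): 1/2·1/2 + 1/2·1/4 = 3/8.
Similarly for Rh via the father's Rh distribution: P(Rh-) = 3/4.
Independent loci: 3/8 × 3/4 = 9/32.

9/32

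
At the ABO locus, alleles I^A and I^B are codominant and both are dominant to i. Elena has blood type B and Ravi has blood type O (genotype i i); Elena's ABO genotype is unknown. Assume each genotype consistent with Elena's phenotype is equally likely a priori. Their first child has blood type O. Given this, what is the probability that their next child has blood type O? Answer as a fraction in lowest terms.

1/2

Possible genotypes: Elena ∈ {I^B I^B, I^B i}; Ravi ∈ {i i}.
Weight each parental genotype pair by prior × P(type-O child):
  I^B i × i i: posterior weight 1; P(next child type O) = 1/2.
Weighted sum = 1/2.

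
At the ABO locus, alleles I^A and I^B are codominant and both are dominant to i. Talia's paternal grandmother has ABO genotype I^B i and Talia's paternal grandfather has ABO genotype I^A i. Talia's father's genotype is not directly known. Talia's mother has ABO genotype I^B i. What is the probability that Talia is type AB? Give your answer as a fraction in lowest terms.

1/8

Talia's father's ABO genotype from I^B i × I^A i: 1/4 I^A I^B, 1/4 I^A i, 1/4 I^B i, 1/4 i i.
Crossing each possibility with the mother I^B i and summing P(type AB): 1/4·1/4 + 1/4·1/4 + 1/4·0 + 1/4·0 = 1/8.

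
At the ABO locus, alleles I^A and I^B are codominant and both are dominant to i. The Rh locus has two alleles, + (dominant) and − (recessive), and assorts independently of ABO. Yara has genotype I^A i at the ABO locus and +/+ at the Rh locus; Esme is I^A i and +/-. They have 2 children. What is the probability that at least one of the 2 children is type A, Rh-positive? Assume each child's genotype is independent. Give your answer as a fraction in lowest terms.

15/16

ABO cross I^A i × I^A i → 1/4 O, 3/4 A.
Rh cross +/+ × +/- → 1 Rh+; so P(type A, Rh-positive) = 3/4 × 1 = 3/4 per child.
P(none) = (1/4)^2 = 1/16; P(at least one) = 1 − 1/16 = 15/16.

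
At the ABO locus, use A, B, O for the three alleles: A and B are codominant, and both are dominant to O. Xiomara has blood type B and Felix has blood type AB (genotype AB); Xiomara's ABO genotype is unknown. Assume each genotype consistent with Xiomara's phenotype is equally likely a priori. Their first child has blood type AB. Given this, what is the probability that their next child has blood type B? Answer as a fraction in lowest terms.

Possible genotypes: Xiomara ∈ {BB, BO}; Felix ∈ {AB}.
Weight each parental genotype pair by prior × P(type-AB child):
  BB × AB: posterior weight 2/3; P(next child type B) = 1/2.
  BO × AB: posterior weight 1/3; P(next child type B) = 1/2.
Weighted sum = 1/2.

1/2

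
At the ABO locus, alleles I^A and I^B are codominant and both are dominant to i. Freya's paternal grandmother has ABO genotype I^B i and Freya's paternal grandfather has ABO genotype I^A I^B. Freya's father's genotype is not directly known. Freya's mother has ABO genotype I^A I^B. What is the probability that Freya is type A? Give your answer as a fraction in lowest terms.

1/4

Freya's father's ABO genotype from I^B i × I^A I^B: 1/4 I^A I^B, 1/4 I^A i, 1/4 I^B I^B, 1/4 I^B i.
Crossing each possibility with the mother I^A I^B and summing P(type A): 1/4·1/4 + 1/4·1/2 + 1/4·0 + 1/4·1/4 = 1/4.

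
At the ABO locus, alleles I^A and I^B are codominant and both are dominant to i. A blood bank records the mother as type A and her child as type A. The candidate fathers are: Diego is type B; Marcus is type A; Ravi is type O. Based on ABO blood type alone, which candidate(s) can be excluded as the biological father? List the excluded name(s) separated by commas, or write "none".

A candidate is excluded only if no genotype consistent with his phenotype could produce a type A child with a type A mother.
Every candidate has at least one consistent genotype combination, so none can be excluded.

none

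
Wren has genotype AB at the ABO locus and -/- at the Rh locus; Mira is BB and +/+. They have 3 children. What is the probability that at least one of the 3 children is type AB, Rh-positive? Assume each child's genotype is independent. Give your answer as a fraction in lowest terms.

ABO cross AB × BB → 1/2 B, 1/2 AB.
Rh cross -/- × +/+ → 1 Rh+; so P(type AB, Rh-positive) = 1/2 × 1 = 1/2 per child.
P(none) = (1/2)^3 = 1/8; P(at least one) = 1 − 1/8 = 7/8.

7/8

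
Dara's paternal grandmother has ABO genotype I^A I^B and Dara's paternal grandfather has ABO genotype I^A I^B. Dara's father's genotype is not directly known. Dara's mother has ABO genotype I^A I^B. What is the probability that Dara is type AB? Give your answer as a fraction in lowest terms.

Dara's father's ABO genotype from I^A I^B × I^A I^B: 1/4 I^A I^A, 1/2 I^A I^B, 1/4 I^B I^B.
Crossing each possibility with the mother I^A I^B and summing P(type AB): 1/4·1/2 + 1/2·1/2 + 1/4·1/2 = 1/2.

1/2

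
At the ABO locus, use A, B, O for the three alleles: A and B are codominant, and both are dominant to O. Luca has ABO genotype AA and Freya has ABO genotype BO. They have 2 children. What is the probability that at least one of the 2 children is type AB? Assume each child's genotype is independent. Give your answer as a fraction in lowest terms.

ABO cross AA × BO → 1/2 A, 1/2 AB.
So P(type AB) = 1/2 per child.
P(none) = (1/2)^2 = 1/4; P(at least one) = 1 − 1/4 = 3/4.

3/4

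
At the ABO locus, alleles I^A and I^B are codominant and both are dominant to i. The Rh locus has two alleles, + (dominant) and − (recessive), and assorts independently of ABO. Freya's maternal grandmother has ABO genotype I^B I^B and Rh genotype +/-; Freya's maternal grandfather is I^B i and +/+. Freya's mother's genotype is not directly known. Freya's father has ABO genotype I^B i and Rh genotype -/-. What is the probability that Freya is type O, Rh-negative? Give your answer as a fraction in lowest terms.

1/32

Freya's mother's ABO genotype from I^B I^B × I^B i: 1/2 I^B I^B, 1/2 I^B i.
Crossing each possibility with the father I^B i and summing P(type O): 1/2·0 + 1/2·1/4 = 1/8.
Similarly for Rh via the mother's Rh distribution: P(Rh-) = 1/4.
Independent loci: 1/8 × 1/4 = 1/32.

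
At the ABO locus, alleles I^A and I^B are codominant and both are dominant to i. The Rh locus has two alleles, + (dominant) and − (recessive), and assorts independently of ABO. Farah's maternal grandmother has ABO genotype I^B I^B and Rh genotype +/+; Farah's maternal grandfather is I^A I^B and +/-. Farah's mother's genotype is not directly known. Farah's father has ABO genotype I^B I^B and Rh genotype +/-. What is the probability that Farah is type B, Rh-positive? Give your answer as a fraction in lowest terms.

Farah's mother's ABO genotype from I^B I^B × I^A I^B: 1/2 I^A I^B, 1/2 I^B I^B.
Crossing each possibility with the father I^B I^B and summing P(type B): 1/2·1/2 + 1/2·1 = 3/4.
Similarly for Rh via the mother's Rh distribution: P(Rh+) = 7/8.
Independent loci: 3/4 × 7/8 = 21/32.

21/32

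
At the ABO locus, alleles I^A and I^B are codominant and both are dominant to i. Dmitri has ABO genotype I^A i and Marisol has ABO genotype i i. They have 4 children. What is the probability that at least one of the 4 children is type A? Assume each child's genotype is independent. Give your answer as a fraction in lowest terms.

ABO cross I^A i × i i → 1/2 O, 1/2 A.
So P(type A) = 1/2 per child.
P(none) = (1/2)^4 = 1/16; P(at least one) = 1 − 1/16 = 15/16.

15/16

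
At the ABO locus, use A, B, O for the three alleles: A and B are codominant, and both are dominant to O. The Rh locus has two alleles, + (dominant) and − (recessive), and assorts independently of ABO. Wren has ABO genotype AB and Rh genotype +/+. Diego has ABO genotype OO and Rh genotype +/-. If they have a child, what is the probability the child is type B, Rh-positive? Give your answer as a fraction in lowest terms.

1/2

ABO cross AB × OO → offspring phenotypes: 1/2 A, 1/2 B.
Rh cross +/+ × +/- → 1 Rh+.
Independent loci: P(type B, Rh-positive) = 1/2 × 1 = 1/2.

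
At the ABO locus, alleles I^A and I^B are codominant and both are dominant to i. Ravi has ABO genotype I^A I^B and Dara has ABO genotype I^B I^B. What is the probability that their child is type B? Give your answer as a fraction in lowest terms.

ABO cross I^A I^B × I^B I^B → offspring phenotypes: 1/2 B, 1/2 AB.
So P(type B) = 1/2.

1/2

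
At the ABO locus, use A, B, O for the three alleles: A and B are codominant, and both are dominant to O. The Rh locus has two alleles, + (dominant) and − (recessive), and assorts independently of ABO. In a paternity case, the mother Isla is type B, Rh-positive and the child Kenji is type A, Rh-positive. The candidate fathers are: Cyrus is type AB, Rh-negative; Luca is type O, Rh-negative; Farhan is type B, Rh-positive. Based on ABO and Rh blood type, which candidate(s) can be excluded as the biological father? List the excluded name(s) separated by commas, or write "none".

Luca, Farhan

A candidate is excluded only if no genotype consistent with his phenotype could produce a type A, Rh-positive child with a type B, Rh-positive mother.
Luca (type O, Rh-): no genotype consistent with that phenotype can produce a type-A Rh+ child with a type-B mother.
Farhan (type B, Rh+): no genotype consistent with that phenotype can produce a type-A Rh+ child with a type-B mother.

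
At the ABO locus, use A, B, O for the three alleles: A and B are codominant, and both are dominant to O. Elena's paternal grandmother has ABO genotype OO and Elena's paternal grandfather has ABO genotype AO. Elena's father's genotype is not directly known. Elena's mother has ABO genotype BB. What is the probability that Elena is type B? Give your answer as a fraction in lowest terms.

Elena's father's ABO genotype from OO × AO: 1/2 AO, 1/2 OO.
Crossing each possibility with the mother BB and summing P(type B): 1/2·1/2 + 1/2·1 = 3/4.

3/4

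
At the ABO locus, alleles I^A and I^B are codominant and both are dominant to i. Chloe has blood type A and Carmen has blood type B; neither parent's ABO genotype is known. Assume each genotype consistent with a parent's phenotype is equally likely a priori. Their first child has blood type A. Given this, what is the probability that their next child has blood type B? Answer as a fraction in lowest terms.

Possible genotypes: Chloe ∈ {I^A I^A, I^A i}; Carmen ∈ {I^B I^B, I^B i}.
Weight each parental genotype pair by prior × P(type-A child):
  I^A I^A × I^B i: posterior weight 2/3; P(next child type B) = 0.
  I^A i × I^B i: posterior weight 1/3; P(next child type B) = 1/4.
Weighted sum = 1/12.

1/12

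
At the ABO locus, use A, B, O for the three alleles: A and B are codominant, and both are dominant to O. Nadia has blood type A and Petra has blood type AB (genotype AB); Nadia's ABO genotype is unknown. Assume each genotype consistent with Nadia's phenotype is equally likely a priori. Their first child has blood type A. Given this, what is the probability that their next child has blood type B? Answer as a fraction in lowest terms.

Possible genotypes: Nadia ∈ {AA, AO}; Petra ∈ {AB}.
Weight each parental genotype pair by prior × P(type-A child):
  AA × AB: posterior weight 1/2; P(next child type B) = 0.
  AO × AB: posterior weight 1/2; P(next child type B) = 1/4.
Weighted sum = 1/8.

1/8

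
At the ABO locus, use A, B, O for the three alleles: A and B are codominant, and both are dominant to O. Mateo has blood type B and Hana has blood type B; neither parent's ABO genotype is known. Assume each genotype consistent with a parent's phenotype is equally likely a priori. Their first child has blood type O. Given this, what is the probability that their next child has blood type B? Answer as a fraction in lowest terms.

Possible genotypes: Mateo ∈ {BB, BO}; Hana ∈ {BB, BO}.
Weight each parental genotype pair by prior × P(type-O child):
  BO × BO: posterior weight 1; P(next child type B) = 3/4.
Weighted sum = 3/4.

3/4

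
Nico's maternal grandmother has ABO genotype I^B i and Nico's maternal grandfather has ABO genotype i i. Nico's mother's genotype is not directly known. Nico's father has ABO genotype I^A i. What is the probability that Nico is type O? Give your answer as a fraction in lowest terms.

3/8

Nico's mother's ABO genotype from I^B i × i i: 1/2 I^B i, 1/2 i i.
Crossing each possibility with the father I^A i and summing P(type O): 1/2·1/4 + 1/2·1/2 = 3/8.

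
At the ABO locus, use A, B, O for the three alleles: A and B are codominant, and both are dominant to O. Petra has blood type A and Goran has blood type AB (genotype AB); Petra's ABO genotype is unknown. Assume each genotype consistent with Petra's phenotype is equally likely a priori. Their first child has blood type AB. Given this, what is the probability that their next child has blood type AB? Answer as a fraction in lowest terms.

5/12

Possible genotypes: Petra ∈ {AA, AO}; Goran ∈ {AB}.
Weight each parental genotype pair by prior × P(type-AB child):
  AA × AB: posterior weight 2/3; P(next child type AB) = 1/2.
  AO × AB: posterior weight 1/3; P(next child type AB) = 1/4.
Weighted sum = 5/12.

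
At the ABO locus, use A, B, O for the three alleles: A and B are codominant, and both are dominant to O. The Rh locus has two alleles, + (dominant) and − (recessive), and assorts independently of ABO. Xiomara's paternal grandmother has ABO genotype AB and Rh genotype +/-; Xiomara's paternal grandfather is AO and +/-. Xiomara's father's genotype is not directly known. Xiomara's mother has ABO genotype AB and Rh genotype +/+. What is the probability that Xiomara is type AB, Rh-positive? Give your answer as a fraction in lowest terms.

3/8

Xiomara's father's ABO genotype from AB × AO: 1/4 AA, 1/4 AB, 1/4 AO, 1/4 BO.
Crossing each possibility with the mother AB and summing P(type AB): 1/4·1/2 + 1/4·1/2 + 1/4·1/4 + 1/4·1/4 = 3/8.
Similarly for Rh via the father's Rh distribution: P(Rh+) = 1.
Independent loci: 3/8 × 1 = 3/8.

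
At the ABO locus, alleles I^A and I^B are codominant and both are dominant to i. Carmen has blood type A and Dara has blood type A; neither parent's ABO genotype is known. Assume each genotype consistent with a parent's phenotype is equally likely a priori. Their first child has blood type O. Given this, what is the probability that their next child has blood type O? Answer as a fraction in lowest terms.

Possible genotypes: Carmen ∈ {I^A I^A, I^A i}; Dara ∈ {I^A I^A, I^A i}.
Weight each parental genotype pair by prior × P(type-O child):
  I^A i × I^A i: posterior weight 1; P(next child type O) = 1/4.
Weighted sum = 1/4.

1/4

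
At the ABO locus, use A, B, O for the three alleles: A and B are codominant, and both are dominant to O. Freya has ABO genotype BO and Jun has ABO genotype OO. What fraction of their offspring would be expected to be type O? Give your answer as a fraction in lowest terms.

1/2

ABO cross BO × OO → offspring phenotypes: 1/2 O, 1/2 B.
So P(type O) = 1/2.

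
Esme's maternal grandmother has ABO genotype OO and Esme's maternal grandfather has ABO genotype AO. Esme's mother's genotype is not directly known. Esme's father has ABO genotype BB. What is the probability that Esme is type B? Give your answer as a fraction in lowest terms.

Esme's mother's ABO genotype from OO × AO: 1/2 AO, 1/2 OO.
Crossing each possibility with the father BB and summing P(type B): 1/2·1/2 + 1/2·1 = 3/4.

3/4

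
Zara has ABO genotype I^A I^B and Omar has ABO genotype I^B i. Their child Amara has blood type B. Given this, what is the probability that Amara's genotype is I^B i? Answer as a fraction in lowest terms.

1/2

Cross I^A I^B × I^B i → 1/4 I^A I^B, 1/4 I^A i, 1/4 I^B I^B, 1/4 I^B i.
Type-B genotypes among offspring: I^B I^B (1/4), I^B i (1/4); total 1/2.
P(I^B i | type B) = (1/4) / (1/2) = 1/2.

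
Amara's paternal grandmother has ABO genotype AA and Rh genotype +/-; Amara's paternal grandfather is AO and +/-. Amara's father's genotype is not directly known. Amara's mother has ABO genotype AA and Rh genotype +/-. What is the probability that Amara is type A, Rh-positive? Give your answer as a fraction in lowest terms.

Amara's father's ABO genotype from AA × AO: 1/2 AA, 1/2 AO.
Crossing each possibility with the mother AA and summing P(type A): 1/2·1 + 1/2·1 = 1.
Similarly for Rh via the father's Rh distribution: P(Rh+) = 3/4.
Independent loci: 1 × 3/4 = 3/4.

3/4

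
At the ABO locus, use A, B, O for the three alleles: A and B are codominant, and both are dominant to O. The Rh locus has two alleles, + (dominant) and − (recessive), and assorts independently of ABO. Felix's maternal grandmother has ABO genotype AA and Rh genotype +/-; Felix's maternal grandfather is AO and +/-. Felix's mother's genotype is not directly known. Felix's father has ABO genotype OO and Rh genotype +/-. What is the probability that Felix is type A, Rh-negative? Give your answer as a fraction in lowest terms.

Felix's mother's ABO genotype from AA × AO: 1/2 AA, 1/2 AO.
Crossing each possibility with the father OO and summing P(type A): 1/2·1 + 1/2·1/2 = 3/4.
Similarly for Rh via the mother's Rh distribution: P(Rh-) = 1/4.
Independent loci: 3/4 × 1/4 = 3/16.

3/16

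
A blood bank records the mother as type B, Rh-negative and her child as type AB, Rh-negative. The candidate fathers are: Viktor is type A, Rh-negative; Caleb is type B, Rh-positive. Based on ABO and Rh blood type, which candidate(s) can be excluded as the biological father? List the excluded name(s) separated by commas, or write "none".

Caleb

A candidate is excluded only if no genotype consistent with his phenotype could produce a type AB, Rh-negative child with a type B, Rh-negative mother.
Caleb (type B, Rh+): no genotype consistent with that phenotype can produce a type-AB Rh- child with a type-B mother.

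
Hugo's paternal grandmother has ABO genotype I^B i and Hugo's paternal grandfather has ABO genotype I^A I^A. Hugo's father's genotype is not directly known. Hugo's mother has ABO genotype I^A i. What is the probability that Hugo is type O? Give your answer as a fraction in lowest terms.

1/8

Hugo's father's ABO genotype from I^B i × I^A I^A: 1/2 I^A I^B, 1/2 I^A i.
Crossing each possibility with the mother I^A i and summing P(type O): 1/2·0 + 1/2·1/4 = 1/8.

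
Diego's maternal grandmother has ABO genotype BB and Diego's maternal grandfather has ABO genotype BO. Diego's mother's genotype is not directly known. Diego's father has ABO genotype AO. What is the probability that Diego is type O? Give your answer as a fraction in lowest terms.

Diego's mother's ABO genotype from BB × BO: 1/2 BB, 1/2 BO.
Crossing each possibility with the father AO and summing P(type O): 1/2·0 + 1/2·1/4 = 1/8.

1/8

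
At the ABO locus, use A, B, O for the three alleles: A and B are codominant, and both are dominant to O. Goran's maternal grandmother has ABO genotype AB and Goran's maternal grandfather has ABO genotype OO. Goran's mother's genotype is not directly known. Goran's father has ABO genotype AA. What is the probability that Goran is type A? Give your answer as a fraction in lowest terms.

3/4

Goran's mother's ABO genotype from AB × OO: 1/2 AO, 1/2 BO.
Crossing each possibility with the father AA and summing P(type A): 1/2·1 + 1/2·1/2 = 3/4.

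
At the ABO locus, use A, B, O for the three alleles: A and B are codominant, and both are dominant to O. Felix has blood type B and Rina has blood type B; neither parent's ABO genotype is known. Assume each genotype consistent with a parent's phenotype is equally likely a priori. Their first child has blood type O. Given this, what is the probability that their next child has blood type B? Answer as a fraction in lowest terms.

Possible genotypes: Felix ∈ {BB, BO}; Rina ∈ {BB, BO}.
Weight each parental genotype pair by prior × P(type-O child):
  BO × BO: posterior weight 1; P(next child type B) = 3/4.
Weighted sum = 3/4.

3/4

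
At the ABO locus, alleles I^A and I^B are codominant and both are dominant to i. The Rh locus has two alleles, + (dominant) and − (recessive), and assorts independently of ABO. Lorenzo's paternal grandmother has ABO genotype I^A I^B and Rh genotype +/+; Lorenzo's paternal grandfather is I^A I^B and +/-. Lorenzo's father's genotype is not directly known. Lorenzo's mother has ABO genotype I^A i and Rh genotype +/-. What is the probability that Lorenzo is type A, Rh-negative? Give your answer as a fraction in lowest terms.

1/16

Lorenzo's father's ABO genotype from I^A I^B × I^A I^B: 1/4 I^A I^A, 1/2 I^A I^B, 1/4 I^B I^B.
Crossing each possibility with the mother I^A i and summing P(type A): 1/4·1 + 1/2·1/2 + 1/4·0 = 1/2.
Similarly for Rh via the father's Rh distribution: P(Rh-) = 1/8.
Independent loci: 1/2 × 1/8 = 1/16.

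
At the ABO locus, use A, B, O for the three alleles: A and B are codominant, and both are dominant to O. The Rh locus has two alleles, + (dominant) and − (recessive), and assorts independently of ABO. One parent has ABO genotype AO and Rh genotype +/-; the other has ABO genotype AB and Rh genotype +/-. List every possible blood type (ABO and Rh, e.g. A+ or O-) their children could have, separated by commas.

A+, A-, B+, B-, AB+, AB-

Gametes from AO × AB give offspring ABO genotypes AA, AB, AO, BO, i.e. phenotypes A, B, AB.
Rh cross +/- × +/- → phenotypes Rh+, Rh-.
Combining independently: A+, A-, B+, B-, AB+, AB-.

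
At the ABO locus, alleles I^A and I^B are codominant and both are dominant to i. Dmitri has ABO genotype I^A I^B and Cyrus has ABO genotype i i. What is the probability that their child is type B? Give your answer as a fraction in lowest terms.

1/2

ABO cross I^A I^B × i i → offspring phenotypes: 1/2 A, 1/2 B.
So P(type B) = 1/2.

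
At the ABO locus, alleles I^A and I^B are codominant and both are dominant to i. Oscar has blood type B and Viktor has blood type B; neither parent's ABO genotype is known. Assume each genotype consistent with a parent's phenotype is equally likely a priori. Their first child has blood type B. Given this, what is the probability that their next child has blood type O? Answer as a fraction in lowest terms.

Possible genotypes: Oscar ∈ {I^B I^B, I^B i}; Viktor ∈ {I^B I^B, I^B i}.
Weight each parental genotype pair by prior × P(type-B child):
  I^B I^B × I^B I^B: posterior weight 4/15; P(next child type O) = 0.
  I^B I^B × I^B i: posterior weight 4/15; P(next child type O) = 0.
  I^B i × I^B I^B: posterior weight 4/15; P(next child type O) = 0.
  I^B i × I^B i: posterior weight 1/5; P(next child type O) = 1/4.
Weighted sum = 1/20.

1/20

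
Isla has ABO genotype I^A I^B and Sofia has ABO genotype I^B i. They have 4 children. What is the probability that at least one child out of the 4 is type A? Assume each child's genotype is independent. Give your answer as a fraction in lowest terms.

175/256

ABO cross I^A I^B × I^B i → 1/4 A, 1/2 B, 1/4 AB.
So P(type A) = 1/4 per child.
P(none) = (3/4)^4 = 81/256; P(at least one) = 1 − 81/256 = 175/256.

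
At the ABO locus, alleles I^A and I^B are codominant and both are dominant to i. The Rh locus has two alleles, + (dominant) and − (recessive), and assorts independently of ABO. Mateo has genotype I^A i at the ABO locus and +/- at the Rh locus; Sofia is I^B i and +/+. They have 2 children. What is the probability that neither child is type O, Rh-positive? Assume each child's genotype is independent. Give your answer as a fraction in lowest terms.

ABO cross I^A i × I^B i → 1/4 O, 1/4 A, 1/4 B, 1/4 AB.
Rh cross +/- × +/+ → 1 Rh+; so P(type O, Rh-positive) = 1/4 × 1 = 1/4 per child.
P(not type O, Rh-positive) = 3/4 for one child; (3/4)^2 = 9/16.

9/16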